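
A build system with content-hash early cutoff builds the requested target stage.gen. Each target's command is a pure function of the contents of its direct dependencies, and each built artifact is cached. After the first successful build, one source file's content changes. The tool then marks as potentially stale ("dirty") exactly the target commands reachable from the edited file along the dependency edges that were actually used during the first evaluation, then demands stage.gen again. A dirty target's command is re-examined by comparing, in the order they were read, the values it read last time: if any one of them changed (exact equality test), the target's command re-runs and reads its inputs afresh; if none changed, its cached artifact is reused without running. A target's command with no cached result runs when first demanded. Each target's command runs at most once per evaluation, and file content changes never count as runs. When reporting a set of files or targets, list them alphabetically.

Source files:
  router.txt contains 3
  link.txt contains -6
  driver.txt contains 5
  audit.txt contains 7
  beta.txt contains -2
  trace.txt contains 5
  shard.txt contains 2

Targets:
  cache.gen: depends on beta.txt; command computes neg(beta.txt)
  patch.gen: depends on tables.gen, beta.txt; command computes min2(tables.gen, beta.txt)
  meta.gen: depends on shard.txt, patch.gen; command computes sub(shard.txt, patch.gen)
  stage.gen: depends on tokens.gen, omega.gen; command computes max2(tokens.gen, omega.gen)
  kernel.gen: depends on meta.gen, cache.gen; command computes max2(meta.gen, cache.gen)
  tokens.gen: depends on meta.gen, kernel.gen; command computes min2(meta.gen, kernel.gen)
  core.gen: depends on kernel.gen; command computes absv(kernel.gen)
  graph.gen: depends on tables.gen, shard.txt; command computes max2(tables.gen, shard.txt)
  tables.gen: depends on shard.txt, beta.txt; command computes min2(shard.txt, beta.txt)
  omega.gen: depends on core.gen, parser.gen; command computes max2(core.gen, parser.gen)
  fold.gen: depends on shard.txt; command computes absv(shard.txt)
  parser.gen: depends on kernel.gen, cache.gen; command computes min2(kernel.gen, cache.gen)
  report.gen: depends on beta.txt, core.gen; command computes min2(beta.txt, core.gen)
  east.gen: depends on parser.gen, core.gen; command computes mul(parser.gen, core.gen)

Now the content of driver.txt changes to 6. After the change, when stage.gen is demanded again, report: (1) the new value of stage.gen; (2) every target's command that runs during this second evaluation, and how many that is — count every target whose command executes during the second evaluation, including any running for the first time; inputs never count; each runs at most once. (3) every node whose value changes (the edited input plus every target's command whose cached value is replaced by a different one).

First evaluation (everything demanded from the output):
  cache.gen = neg(-2) = 2
  tables.gen = min2(2, -2) = -2
  patch.gen = min2(-2, -2) = -2
  meta.gen = sub(2, -2) = 4
  kernel.gen = max2(4, 2) = 4
  core.gen = absv(4) = 4
  parser.gen = min2(4, 2) = 2
  omega.gen = max2(4, 2) = 4
  tokens.gen = min2(4, 4) = 4
  stage.gen = max2(4, 4) = 4

Propagation after the edit:
  driver.txt feeds no computation that the output demands — nothing is marked dirty and nothing runs.

Key observation: driver.txt is never demanded by the output, so the edit triggers no recomputation at all.

New value of stage.gen: 4.
Target commands that run: none — 0 in total.
Values that change: driver.txt.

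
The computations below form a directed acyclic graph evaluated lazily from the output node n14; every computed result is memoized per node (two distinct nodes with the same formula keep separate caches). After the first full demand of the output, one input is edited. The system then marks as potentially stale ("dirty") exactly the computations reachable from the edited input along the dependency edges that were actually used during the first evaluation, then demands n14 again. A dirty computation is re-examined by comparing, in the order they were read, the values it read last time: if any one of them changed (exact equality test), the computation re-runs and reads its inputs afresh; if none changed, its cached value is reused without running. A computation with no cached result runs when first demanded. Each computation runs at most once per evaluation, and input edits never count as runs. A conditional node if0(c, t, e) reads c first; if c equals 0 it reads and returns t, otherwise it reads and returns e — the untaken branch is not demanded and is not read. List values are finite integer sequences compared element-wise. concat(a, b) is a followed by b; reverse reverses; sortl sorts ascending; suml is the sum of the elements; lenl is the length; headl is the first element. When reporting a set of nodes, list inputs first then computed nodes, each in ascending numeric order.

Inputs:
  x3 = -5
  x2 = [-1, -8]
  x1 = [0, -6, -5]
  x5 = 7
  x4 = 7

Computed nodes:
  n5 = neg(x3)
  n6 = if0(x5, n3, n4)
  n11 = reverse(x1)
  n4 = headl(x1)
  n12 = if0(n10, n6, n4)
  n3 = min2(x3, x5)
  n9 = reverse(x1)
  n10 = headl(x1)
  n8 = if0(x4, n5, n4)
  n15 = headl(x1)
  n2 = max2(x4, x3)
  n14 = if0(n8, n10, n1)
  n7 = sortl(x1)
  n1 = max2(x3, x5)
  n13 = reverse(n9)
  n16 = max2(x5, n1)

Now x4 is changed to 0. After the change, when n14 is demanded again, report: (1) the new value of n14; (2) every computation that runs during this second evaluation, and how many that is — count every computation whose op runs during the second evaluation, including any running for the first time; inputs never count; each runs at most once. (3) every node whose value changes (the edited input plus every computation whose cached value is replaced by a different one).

First demand of the output computes:
  n4 = headl([0, -6, -5]) = 0
  n8 = if0(x4=7 -> else branch n4) = 0
  n10 = headl([0, -6, -5]) = 0
  n14 = if0(n8=0 -> then branch n10) = 0

After the edit, cleaning proceeds:
  n1: had never run; runs now, result 7.
  n5: had never run; runs now, result 5.
  n8: a read changed (x4 7->0) — executes, giving 5.
  n14: a read changed (n8 0->5) — executes, giving 7.

Note the branch switch — n1, n5 had no cache and run now for the first time.

Demanding n14 again yields 7.
4 computations run: n1, n5, n8, n14.
The nodes whose values change: x4, n8, n14.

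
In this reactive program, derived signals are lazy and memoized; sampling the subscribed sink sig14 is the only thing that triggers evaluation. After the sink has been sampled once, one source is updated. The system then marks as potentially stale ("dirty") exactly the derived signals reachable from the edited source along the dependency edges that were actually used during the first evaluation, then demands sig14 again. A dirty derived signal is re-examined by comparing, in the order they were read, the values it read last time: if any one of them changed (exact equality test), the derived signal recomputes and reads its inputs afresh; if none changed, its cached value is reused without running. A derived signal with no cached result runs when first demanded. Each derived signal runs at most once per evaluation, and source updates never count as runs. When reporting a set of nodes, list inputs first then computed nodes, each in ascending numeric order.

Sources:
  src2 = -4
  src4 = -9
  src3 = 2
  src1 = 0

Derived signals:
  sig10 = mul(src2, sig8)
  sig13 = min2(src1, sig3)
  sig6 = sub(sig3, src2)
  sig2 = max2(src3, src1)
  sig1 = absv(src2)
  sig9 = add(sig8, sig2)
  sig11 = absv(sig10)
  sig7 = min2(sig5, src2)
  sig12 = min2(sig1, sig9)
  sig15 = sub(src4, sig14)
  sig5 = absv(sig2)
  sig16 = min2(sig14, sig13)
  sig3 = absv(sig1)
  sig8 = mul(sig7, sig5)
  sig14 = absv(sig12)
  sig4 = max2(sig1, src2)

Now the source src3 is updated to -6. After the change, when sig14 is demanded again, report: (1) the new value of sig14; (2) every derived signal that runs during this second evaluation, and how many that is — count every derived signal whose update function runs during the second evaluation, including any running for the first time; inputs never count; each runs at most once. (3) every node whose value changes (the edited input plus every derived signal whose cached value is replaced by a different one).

First demand of the output computes:
  sig1 = absv(-4) = 4
  sig2 = max2(2, 0) = 2
  sig5 = absv(2) = 2
  sig7 = min2(2, -4) = -4
  sig8 = mul(-4, 2) = -8
  sig9 = add(-8, 2) = -6
  sig12 = min2(4, -6) = -6
  sig14 = absv(-6) = 6

After the edit, cleaning proceeds:
  sig2: a read changed (src3 2->-6) — executes, giving 0.
  sig5: a read changed (sig2 2->0) — executes, giving 0.
  sig7: a read changed (sig5 2->0) — executes, giving -4 — identical to its old value.
  sig8: a read changed (sig5 2->0) — executes, giving 0.
  sig9: a read changed (sig8 -8->0; sig2 2->0) — executes, giving 0.
  sig12: a read changed (sig9 -6->0) — executes, giving 0.
  sig14: a read changed (sig12 -6->0) — executes, giving 0.

Demanding sig14 again yields 0.
7 derived signals run: sig2, sig5, sig7, sig8, sig9, sig12, sig14.
The nodes whose values change: src3, sig2, sig5, sig8, sig9, sig12, sig14.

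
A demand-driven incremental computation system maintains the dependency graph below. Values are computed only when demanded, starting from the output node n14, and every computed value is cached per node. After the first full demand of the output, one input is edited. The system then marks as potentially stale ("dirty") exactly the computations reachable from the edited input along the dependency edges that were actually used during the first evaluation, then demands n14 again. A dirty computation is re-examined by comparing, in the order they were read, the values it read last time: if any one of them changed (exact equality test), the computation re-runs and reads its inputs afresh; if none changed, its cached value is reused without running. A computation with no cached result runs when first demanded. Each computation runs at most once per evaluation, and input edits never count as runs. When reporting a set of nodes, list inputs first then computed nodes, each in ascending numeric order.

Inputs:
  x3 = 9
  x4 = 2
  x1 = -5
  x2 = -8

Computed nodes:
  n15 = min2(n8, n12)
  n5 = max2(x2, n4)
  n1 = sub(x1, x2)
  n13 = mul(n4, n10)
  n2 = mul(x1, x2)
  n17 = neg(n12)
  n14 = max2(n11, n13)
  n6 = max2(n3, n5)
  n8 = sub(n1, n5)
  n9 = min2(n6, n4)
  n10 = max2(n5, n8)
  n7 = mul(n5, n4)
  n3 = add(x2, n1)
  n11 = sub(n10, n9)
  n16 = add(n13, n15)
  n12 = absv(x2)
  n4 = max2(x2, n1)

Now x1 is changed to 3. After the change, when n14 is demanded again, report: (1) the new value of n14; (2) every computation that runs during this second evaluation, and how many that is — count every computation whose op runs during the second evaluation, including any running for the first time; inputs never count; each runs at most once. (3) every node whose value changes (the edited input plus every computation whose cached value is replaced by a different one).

First evaluation (everything demanded from the output):
  n1 = sub(-5, -8) = 3
  n3 = add(-8, 3) = -5
  n4 = max2(-8, 3) = 3
  n5 = max2(-8, 3) = 3
  n6 = max2(-5, 3) = 3
  n8 = sub(3, 3) = 0
  n9 = min2(3, 3) = 3
  n10 = max2(3, 0) = 3
  n11 = sub(3, 3) = 0
  n13 = mul(3, 3) = 9
  n14 = max2(0, 9) = 9

Propagation after the edit:
  n1: runs — x1 -5->3; result 11.
  n3: runs — n1 3->11; result 3.
  n4: runs — n1 3->11; result 11.
  n5: runs — n4 3->11; result 11.
  n6: runs — n3 -5->3; n5 3->11; result 11.
  n8: runs — n1 3->11; n5 3->11; result 0 (same value as before).
  n9: runs — n6 3->11; n4 3->11; result 11.
  n10: runs — n5 3->11; result 11.
  n11: runs — n10 3->11; n9 3->11; result 0 (same value as before).
  n13: runs — n4 3->11; n10 3->11; result 121.
  n14: runs — n13 9->121; result 121.

New value of n14: 121.
Computations that run: n1, n3, n4, n5, n6, n8, n9, n10, n11, n13, n14 — 11 in total.
Values that change: x1, n1, n3, n4, n5, n6, n9, n10, n13, n14.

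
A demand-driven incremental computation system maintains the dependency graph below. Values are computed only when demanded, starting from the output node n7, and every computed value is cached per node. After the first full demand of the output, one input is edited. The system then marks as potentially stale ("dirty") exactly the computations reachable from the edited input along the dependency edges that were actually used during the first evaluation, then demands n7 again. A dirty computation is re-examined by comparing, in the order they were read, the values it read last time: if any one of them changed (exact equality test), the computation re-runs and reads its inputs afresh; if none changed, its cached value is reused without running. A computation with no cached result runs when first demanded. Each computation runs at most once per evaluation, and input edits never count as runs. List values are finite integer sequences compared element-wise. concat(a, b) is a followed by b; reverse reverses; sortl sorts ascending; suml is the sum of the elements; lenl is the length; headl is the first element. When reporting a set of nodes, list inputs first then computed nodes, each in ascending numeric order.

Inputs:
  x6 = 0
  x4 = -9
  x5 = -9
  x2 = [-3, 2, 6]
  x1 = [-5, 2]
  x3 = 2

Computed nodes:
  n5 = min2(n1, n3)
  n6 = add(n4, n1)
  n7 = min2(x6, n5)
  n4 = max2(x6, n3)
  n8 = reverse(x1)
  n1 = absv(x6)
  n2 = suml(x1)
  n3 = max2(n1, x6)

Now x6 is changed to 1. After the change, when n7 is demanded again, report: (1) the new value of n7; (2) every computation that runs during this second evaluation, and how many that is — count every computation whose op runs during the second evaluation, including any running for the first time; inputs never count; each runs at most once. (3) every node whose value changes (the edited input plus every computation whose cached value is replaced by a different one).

New value of n7: 1.
Computations that run: n1, n3, n5, n7 — 4 in total.
Values that change: x6, n1, n3, n5, n7.

First evaluation (everything demanded from the output):
  n1 = absv(0) = 0
  n3 = max2(0, 0) = 0
  n5 = min2(0, 0) = 0
  n7 = min2(0, 0) = 0

Propagation after the edit:
  n1: runs — x6 0->1; result 1.
  n3: runs — n1 0->1; x6 0->1; result 1.
  n5: runs — n1 0->1; n3 0->1; result 1.
  n7: runs — x6 0->1; n5 0->1; result 1.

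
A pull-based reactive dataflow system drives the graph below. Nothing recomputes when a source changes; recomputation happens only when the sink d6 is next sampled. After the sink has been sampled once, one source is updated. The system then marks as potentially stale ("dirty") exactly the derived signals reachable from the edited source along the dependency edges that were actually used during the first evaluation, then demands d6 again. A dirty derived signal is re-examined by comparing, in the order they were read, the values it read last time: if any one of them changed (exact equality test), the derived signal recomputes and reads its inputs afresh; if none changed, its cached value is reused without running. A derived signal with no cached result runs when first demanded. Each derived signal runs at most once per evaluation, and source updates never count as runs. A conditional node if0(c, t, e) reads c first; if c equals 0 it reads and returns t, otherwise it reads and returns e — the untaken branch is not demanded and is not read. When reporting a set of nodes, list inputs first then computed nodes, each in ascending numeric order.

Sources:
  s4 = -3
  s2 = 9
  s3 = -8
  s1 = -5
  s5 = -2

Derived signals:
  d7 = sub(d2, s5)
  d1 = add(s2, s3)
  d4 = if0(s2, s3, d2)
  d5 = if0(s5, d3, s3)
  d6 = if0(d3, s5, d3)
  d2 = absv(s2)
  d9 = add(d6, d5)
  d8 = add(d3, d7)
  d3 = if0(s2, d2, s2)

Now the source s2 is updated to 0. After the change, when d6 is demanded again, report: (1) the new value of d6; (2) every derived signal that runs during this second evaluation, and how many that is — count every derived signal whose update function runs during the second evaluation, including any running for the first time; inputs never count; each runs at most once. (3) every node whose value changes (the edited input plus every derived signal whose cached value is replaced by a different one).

First evaluation (everything demanded from the output):
  d3 = if0(s2=9 -> else branch s2) = 9
  d6 = if0(d3=9 -> else branch d3) = 9

Propagation after the edit:
  d2: demanded for the first time — runs, produces 0.
  d3: runs — s2 9->0; s2 9->0; result 0.
  d6: runs — d3 9->0; d3 9->0; result -2.

Key observation: a condition flipped, so demand reaches new nodes — d2 runs for the first time.

New value of d6: -2.
Derived signals that run: d2, d3, d6 — 3 in total.
Values that change: s2, d3, d6.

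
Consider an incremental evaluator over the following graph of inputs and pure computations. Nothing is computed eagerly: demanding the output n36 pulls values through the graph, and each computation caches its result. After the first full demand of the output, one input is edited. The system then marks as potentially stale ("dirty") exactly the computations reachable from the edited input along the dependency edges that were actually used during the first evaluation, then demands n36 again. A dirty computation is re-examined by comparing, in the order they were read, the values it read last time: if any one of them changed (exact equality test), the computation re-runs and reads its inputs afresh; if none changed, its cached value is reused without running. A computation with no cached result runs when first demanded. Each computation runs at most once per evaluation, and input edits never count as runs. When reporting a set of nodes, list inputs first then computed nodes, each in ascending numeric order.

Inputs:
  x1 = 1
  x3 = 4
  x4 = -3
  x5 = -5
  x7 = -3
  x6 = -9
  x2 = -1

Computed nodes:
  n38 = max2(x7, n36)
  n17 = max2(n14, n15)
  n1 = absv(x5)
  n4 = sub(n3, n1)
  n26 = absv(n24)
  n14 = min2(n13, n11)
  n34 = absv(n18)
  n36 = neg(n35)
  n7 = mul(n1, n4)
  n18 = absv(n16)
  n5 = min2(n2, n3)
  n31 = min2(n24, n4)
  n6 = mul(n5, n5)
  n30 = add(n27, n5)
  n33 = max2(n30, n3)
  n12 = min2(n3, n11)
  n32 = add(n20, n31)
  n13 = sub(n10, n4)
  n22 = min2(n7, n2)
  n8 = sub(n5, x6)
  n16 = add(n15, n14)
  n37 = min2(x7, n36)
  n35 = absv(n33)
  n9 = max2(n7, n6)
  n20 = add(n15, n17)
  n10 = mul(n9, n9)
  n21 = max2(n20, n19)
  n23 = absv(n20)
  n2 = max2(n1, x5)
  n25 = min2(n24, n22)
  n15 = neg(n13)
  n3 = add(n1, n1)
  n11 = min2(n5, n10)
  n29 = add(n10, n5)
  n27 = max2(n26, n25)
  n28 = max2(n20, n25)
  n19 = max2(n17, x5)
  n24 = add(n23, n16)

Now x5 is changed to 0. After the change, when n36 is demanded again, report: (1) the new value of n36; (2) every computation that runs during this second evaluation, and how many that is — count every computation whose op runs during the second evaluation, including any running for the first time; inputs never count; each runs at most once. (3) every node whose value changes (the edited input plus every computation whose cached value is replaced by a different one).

Initial pass — values computed on the first demand:
  n1 = absv(-5) = 5
  n2 = max2(5, -5) = 5
  n3 = add(5, 5) = 10
  n4 = sub(10, 5) = 5
  n5 = min2(5, 10) = 5
  n6 = mul(5, 5) = 25
  n7 = mul(5, 5) = 25
  n9 = max2(25, 25) = 25
  n10 = mul(25, 25) = 625
  n11 = min2(5, 625) = 5
  n13 = sub(625, 5) = 620
  n14 = min2(620, 5) = 5
  n15 = neg(620) = -620
  n16 = add(-620, 5) = -615
  n17 = max2(5, -620) = 5
  n20 = add(-620, 5) = -615
  n22 = min2(25, 5) = 5
  n23 = absv(-615) = 615
  n24 = add(615, -615) = 0
  n25 = min2(0, 5) = 0
  n26 = absv(0) = 0
  n27 = max2(0, 0) = 0
  n30 = add(0, 5) = 5
  n33 = max2(5, 10) = 10
  n35 = absv(10) = 10
  n36 = neg(10) = -10

Second demand — change propagation:
  n1: re-runs because x5 -5->0; new result 0.
  n2: re-runs because n1 5->0; x5 -5->0; new result 0.
  n3: re-runs because n1 5->0; n1 5->0; new result 0.
  n4: re-runs because n3 10->0; n1 5->0; new result 0.
  n5: re-runs because n2 5->0; n3 10->0; new result 0.
  n6: re-runs because n5 5->0; n5 5->0; new result 0.
  n7: re-runs because n1 5->0; n4 5->0; new result 0.
  n9: re-runs because n7 25->0; n6 25->0; new result 0.
  n10: re-runs because n9 25->0; n9 25->0; new result 0.
  n11: re-runs because n5 5->0; n10 625->0; new result 0.
  n13: re-runs because n10 625->0; n4 5->0; new result 0.
  n14: re-runs because n13 620->0; n11 5->0; new result 0.
  n15: re-runs because n13 620->0; new result 0.
  n16: re-runs because n15 -620->0; n14 5->0; new result 0.
  n17: re-runs because n14 5->0; n15 -620->0; new result 0.
  n20: re-runs because n15 -620->0; n17 5->0; new result 0.
  n22: re-runs because n7 25->0; n2 5->0; new result 0.
  n23: re-runs because n20 -615->0; new result 0.
  n24: re-runs because n23 615->0; n16 -615->0; new result 0 (unchanged).
  n25: re-runs because n22 5->0; new result 0 (unchanged).
  n26: re-examined; everything it read last time is the same (n24 unchanged) — cache 0 kept, no run.
  n27: re-examined; everything it read last time is the same (n26 unchanged, n25 unchanged) — cache 0 kept, no run.
  n30: re-runs because n5 5->0; new result 0.
  n33: re-runs because n30 5->0; n3 10->0; new result 0.
  n35: re-runs because n33 10->0; new result 0.
  n36: re-runs because n35 10->0; new result 0.

The important point: at n26 every value read last time is unchanged, so the dirty flag clears without a run.

n36 now evaluates to 0.
Run set: n1, n2, n3, n4, n5, n6, n7, n9, n10, n11, n13, n14, n15, n16, n17, n20, n22, n23, n24, n25, n30, n33, n35, n36 (24 run).
Changed values: x5, n1, n2, n3, n4, n5, n6, n7, n9, n10, n11, n13, n14, n15, n16, n17, n20, n22, n23, n30, n33, n35, n36.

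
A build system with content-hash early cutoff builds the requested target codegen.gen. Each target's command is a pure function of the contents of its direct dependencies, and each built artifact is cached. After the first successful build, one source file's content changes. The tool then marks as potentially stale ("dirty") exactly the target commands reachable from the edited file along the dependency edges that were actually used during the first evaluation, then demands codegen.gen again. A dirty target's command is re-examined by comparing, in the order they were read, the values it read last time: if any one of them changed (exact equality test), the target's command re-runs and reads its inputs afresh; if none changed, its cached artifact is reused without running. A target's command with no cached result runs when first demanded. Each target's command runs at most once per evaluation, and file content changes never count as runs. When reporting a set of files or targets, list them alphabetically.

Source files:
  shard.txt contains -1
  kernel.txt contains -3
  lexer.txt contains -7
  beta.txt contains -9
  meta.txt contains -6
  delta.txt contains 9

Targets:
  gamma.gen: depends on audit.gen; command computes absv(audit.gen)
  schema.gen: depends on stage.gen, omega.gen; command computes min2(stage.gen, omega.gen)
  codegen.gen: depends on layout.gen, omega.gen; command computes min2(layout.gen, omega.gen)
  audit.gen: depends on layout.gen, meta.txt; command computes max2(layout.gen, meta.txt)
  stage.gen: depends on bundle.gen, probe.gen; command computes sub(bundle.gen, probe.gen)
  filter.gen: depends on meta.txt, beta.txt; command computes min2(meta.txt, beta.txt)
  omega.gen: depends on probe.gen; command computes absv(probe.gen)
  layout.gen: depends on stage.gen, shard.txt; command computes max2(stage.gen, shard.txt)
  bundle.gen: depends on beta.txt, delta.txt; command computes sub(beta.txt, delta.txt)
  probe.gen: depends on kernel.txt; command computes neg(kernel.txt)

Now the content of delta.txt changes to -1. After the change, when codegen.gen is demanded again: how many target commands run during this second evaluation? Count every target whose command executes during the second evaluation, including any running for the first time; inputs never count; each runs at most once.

Target commands that run: bundle.gen, layout.gen, stage.gen — 3 in total.
Key observation: the change is absorbed at layout.gen — it re-runs but produces the same value, and the output's value is unchanged.

First evaluation (everything demanded from the output):
  bundle.gen = sub(-9, 9) = -18
  probe.gen = neg(-3) = 3
  omega.gen = absv(3) = 3
  stage.gen = sub(-18, 3) = -21
  layout.gen = max2(-21, -1) = -1
  codegen.gen = min2(-1, 3) = -1

Propagation after the edit:
  bundle.gen: runs — delta.txt 9->-1; result -8.
  stage.gen: runs — bundle.gen -18->-8; result -11.
  layout.gen: runs — stage.gen -21->-11; result -1 (same value as before).
  codegen.gen: checked — values it read are unchanged (layout.gen unchanged, omega.gen unchanged); reused cached -1 without running.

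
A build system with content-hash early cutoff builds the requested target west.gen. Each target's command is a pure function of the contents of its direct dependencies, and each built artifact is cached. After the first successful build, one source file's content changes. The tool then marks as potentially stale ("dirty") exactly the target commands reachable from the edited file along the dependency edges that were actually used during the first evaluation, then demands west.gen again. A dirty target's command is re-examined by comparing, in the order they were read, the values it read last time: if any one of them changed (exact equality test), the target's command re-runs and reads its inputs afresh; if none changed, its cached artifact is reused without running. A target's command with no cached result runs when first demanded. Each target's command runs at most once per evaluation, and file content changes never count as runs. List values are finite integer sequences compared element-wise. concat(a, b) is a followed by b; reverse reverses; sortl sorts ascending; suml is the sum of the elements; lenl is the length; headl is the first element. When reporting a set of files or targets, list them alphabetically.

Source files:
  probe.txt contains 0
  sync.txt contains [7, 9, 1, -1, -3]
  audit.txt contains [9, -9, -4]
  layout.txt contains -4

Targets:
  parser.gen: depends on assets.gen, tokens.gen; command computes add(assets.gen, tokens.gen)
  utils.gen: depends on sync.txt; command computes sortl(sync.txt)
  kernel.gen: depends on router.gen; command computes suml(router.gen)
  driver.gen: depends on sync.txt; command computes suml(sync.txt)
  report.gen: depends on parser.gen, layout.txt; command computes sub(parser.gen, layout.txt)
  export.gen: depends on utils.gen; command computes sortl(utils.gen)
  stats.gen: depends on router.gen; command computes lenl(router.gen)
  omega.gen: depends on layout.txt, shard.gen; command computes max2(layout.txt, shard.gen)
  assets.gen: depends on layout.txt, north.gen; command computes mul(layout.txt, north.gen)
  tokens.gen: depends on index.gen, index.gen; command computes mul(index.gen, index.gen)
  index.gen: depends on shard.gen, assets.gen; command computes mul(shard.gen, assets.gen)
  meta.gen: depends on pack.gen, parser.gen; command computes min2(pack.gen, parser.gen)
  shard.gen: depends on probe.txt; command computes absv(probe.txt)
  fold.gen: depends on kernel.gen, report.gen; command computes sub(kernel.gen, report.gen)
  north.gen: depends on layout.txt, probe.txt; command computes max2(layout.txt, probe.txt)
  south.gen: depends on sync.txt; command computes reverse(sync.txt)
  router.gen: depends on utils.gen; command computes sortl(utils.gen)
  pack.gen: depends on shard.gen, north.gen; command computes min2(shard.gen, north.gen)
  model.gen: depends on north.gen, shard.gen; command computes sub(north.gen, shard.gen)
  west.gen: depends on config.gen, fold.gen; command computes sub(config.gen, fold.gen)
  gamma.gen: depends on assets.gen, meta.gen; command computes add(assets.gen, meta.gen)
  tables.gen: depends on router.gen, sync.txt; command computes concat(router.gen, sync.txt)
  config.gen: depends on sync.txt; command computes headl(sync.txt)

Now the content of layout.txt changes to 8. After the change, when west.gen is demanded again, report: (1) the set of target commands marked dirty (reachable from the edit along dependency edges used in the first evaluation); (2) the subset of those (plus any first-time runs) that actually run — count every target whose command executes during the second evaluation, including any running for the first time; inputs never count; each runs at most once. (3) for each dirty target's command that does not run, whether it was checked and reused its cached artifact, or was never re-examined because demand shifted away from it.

First evaluation (everything demanded from the output):
  config.gen = headl([7, 9, 1, -1, -3]) = 7
  north.gen = max2(-4, 0) = 0
  assets.gen = mul(-4, 0) = 0
  shard.gen = absv(0) = 0
  index.gen = mul(0, 0) = 0
  tokens.gen = mul(0, 0) = 0
  parser.gen = add(0, 0) = 0
  report.gen = sub(0, -4) = 4
  utils.gen = sortl([7, 9, 1, -1, -3]) = [-3, -1, 1, 7, 9]
  router.gen = sortl([-3, -1, 1, 7, 9]) = [-3, -1, 1, 7, 9]
  kernel.gen = suml([-3, -1, 1, 7, 9]) = 13
  fold.gen = sub(13, 4) = 9
  west.gen = sub(7, 9) = -2

Propagation after the edit:
  north.gen: runs — layout.txt -4->8; result 8.
  assets.gen: runs — layout.txt -4->8; north.gen 0->8; result 64.
  index.gen: runs — assets.gen 0->64; result 0 (same value as before).
  tokens.gen: checked — values it read are unchanged (index.gen unchanged, index.gen unchanged); reused cached 0 without running.
  parser.gen: runs — assets.gen 0->64; result 64.
  report.gen: runs — parser.gen 0->64; layout.txt -4->8; result 56.
  fold.gen: runs — report.gen 4->56; result -43.
  west.gen: runs — fold.gen 9->-43; result 50.

Key observation: the cutoff stops propagation at tokens.gen — its inputs' values are unchanged, so it reuses its cache.

Marked dirty: assets.gen, fold.gen, index.gen, north.gen, parser.gen, report.gen, tokens.gen, west.gen.
Target commands that run: assets.gen, fold.gen, index.gen, north.gen, parser.gen, report.gen, west.gen — 7 in total.
Checked but reused from cache: tokens.gen.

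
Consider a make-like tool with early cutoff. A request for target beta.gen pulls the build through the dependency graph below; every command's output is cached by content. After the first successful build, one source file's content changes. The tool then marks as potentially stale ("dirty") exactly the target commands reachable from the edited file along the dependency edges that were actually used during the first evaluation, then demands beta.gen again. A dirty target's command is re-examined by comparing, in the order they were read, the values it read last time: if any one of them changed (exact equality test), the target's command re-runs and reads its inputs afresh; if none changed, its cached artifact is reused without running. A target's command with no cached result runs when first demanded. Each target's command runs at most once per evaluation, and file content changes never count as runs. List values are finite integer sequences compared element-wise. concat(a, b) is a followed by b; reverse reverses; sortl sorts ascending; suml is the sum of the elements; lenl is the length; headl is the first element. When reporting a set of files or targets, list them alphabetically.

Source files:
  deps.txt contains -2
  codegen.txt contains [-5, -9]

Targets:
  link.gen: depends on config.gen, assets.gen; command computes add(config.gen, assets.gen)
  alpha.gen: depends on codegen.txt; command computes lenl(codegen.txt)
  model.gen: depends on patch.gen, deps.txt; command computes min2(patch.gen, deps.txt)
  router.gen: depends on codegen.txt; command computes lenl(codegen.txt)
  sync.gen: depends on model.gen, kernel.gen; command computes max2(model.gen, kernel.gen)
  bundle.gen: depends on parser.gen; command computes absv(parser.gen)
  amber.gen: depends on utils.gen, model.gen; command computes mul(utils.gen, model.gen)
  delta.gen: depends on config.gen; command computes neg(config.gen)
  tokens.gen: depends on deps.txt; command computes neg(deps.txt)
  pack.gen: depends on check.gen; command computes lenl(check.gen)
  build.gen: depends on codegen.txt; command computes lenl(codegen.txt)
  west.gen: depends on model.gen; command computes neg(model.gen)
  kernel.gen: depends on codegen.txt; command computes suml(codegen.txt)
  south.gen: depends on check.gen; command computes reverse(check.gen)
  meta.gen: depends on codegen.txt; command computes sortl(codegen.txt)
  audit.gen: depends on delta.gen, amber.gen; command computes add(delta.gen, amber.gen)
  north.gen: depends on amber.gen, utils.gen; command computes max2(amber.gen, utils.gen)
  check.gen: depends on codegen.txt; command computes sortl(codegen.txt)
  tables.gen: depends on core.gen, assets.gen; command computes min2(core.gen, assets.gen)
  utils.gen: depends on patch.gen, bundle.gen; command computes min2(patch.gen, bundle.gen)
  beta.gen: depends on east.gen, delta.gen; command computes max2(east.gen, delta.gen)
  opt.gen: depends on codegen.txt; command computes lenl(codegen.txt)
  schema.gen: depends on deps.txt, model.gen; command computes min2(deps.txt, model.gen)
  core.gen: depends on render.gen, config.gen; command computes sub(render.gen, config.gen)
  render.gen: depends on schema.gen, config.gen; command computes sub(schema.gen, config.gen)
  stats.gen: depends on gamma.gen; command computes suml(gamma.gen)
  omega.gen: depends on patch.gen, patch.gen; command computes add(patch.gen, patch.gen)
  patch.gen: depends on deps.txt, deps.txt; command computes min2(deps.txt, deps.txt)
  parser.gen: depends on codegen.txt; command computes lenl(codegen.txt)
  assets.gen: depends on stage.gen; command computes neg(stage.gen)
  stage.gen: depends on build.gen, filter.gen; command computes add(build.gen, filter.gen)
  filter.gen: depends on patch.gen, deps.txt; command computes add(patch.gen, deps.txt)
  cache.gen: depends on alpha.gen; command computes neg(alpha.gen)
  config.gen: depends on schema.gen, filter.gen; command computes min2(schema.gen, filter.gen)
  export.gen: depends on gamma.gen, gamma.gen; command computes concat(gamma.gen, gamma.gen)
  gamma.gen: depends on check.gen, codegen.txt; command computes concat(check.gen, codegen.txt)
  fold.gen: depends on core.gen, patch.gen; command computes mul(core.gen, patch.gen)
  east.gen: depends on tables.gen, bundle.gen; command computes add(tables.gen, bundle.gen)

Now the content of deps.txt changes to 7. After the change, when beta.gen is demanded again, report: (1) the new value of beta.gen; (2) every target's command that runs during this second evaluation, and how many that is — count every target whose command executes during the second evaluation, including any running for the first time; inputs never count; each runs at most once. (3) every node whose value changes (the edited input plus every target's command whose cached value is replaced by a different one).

First demand of the output computes:
  build.gen = lenl([-5, -9]) = 2
  parser.gen = lenl([-5, -9]) = 2
  bundle.gen = absv(2) = 2
  patch.gen = min2(-2, -2) = -2
  filter.gen = add(-2, -2) = -4
  model.gen = min2(-2, -2) = -2
  schema.gen = min2(-2, -2) = -2
  config.gen = min2(-2, -4) = -4
  delta.gen = neg(-4) = 4
  render.gen = sub(-2, -4) = 2
  core.gen = sub(2, -4) = 6
  stage.gen = add(2, -4) = -2
  assets.gen = neg(-2) = 2
  tables.gen = min2(6, 2) = 2
  east.gen = add(2, 2) = 4
  beta.gen = max2(4, 4) = 4

After the edit, cleaning proceeds:
  patch.gen: a read changed (deps.txt -2->7; deps.txt -2->7) — executes, giving 7.
  filter.gen: a read changed (patch.gen -2->7; deps.txt -2->7) — executes, giving 14.
  model.gen: a read changed (patch.gen -2->7; deps.txt -2->7) — executes, giving 7.
  schema.gen: a read changed (deps.txt -2->7; model.gen -2->7) — executes, giving 7.
  config.gen: a read changed (schema.gen -2->7; filter.gen -4->14) — executes, giving 7.
  delta.gen: a read changed (config.gen -4->7) — executes, giving -7.
  render.gen: a read changed (schema.gen -2->7; config.gen -4->7) — executes, giving 0.
  core.gen: a read changed (render.gen 2->0; config.gen -4->7) — executes, giving -7.
  stage.gen: a read changed (filter.gen -4->14) — executes, giving 16.
  assets.gen: a read changed (stage.gen -2->16) — executes, giving -16.
  tables.gen: a read changed (core.gen 6->-7; assets.gen 2->-16) — executes, giving -16.
  east.gen: a read changed (tables.gen 2->-16) — executes, giving -14.
  beta.gen: a read changed (east.gen 4->-14; delta.gen 4->-7) — executes, giving -7.

Demanding beta.gen again yields -7.
13 target commands run: assets.gen, beta.gen, config.gen, core.gen, delta.gen, east.gen, filter.gen, model.gen, patch.gen, render.gen, schema.gen, stage.gen, tables.gen.
The nodes whose values change: assets.gen, beta.gen, config.gen, core.gen, delta.gen, deps.txt, east.gen, filter.gen, model.gen, patch.gen, render.gen, schema.gen, stage.gen, tables.gen.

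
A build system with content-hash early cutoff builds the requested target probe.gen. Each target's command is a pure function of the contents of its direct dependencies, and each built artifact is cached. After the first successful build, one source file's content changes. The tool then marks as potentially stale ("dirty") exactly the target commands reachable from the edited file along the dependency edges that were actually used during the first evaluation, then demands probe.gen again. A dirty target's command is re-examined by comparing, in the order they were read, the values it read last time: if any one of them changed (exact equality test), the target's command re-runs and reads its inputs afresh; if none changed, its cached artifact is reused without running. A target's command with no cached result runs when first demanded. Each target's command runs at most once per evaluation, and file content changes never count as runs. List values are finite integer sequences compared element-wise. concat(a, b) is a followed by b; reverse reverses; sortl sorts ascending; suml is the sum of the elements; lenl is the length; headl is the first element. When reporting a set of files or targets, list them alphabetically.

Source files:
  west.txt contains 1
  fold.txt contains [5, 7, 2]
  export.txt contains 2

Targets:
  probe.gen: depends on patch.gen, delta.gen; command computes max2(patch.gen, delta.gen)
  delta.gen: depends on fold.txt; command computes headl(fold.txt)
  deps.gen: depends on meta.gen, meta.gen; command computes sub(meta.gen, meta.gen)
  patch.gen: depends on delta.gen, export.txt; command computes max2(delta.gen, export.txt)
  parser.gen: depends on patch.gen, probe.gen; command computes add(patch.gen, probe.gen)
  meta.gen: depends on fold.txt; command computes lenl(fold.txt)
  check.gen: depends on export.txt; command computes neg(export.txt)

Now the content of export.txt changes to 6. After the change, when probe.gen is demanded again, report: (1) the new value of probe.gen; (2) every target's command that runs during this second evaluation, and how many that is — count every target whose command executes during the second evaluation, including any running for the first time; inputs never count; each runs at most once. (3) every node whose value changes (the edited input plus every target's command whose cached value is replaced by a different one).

New value of probe.gen: 6.
Target commands that run: patch.gen, probe.gen — 2 in total.
Values that change: export.txt, patch.gen, probe.gen.

First evaluation (everything demanded from the output):
  delta.gen = headl([5, 7, 2]) = 5
  patch.gen = max2(5, 2) = 5
  probe.gen = max2(5, 5) = 5

Propagation after the edit:
  patch.gen: runs — export.txt 2->6; result 6.
  probe.gen: runs — patch.gen 5->6; result 6.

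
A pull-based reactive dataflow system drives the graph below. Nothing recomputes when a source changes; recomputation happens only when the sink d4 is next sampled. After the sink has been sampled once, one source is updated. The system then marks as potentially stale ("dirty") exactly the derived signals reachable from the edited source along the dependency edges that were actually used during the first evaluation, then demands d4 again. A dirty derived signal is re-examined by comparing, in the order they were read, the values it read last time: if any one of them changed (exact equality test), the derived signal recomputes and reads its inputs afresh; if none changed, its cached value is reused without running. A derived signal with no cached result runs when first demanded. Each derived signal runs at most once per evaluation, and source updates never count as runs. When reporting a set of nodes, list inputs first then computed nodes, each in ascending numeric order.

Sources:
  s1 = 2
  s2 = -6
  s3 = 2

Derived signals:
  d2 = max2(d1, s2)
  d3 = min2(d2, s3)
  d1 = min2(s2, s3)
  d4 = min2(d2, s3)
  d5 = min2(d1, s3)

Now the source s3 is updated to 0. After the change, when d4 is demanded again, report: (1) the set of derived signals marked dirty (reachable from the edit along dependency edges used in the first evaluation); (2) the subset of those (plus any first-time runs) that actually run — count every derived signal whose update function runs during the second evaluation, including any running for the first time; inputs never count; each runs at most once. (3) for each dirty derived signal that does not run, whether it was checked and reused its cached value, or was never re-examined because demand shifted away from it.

First evaluation (everything demanded from the output):
  d1 = min2(-6, 2) = -6
  d2 = max2(-6, -6) = -6
  d4 = min2(-6, 2) = -6

Propagation after the edit:
  d1: runs — s3 2->0; result -6 (same value as before).
  d2: checked — values it read are unchanged (d1 unchanged, s2 unchanged); reused cached -6 without running.
  d4: runs — s3 2->0; result -6 (same value as before).

Key observation: the cutoff stops propagation at d2 — its inputs' values are unchanged, so it reuses its cache.

Marked dirty: d1, d2, d4.
Derived signals that run: d1, d4 — 2 in total.
Checked but reused from cache: d2.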